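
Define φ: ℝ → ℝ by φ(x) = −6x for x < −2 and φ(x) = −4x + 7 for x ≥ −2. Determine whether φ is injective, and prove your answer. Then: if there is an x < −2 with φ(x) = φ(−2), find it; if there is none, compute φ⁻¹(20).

Both pieces are strictly decreasing (slopes −6 and −4), so each is injective on its own interval.
The left piece maps (−∞, −2) onto (12, ∞); the right piece maps [−2, ∞) onto (−∞, 15].
These images overlap. In particular φ(−2) = 15 (right piece), and solving −6x = 15 on the left piece gives x = −5/2 < −2.
So φ(−5/2) = φ(−2) with −5/2 ≠ −2, and φ is not injective. This x = −5/2 is the requested value below −2.

-5/2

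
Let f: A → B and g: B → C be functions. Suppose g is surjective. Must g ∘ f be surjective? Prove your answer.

No. Take A = {0}, B = C = {0, 1, 2}, f(0) = 0, and g = identity (surjective).
Then (g ∘ f)(0) = 0, and 2 ∈ C has no preimage under g ∘ f, so g ∘ f is not surjective.

not surjective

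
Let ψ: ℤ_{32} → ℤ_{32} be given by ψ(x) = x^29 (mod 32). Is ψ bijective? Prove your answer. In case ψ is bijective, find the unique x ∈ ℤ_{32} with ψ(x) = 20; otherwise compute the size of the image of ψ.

ψ(0) = 0^29 = 0.
ψ(2): Repeated squaring mod 32: 2^1 ≡ 2, 2^2 ≡ 2² = 4, 2^4 ≡ 4² = 16, 2^8 ≡ 16² = 256 ≡ 0, 2^16 ≡ 0² = 0. Since 29 = 16 + 8 + 4 + 1, 2^29 ≡ 0·0·16·2: 0·0 = 0, then 0·16 = 0, then 0·2 = 0. So 2^29 ≡ 0 (mod 32).
So ψ(0) = ψ(2) = 0 while 0 ≠ 2, hence ψ is not injective, hence not bijective.
Since ψ is not bijective, we determine |image(ψ)|. Computing x^29 mod 32 for each x (by repeated squaring, reducing mod 32 at every step), the values ψ(0), ψ(1), …, ψ(31) are: 0, 1, 0, 19, 0, 21, 0, 7, 0, 9, 0, 27, 0, 29, 0, 15, 0, 17, 0, 3, 0, 5, 0, 23, 0, 25, 0, 11, 0, 13, 0, 31.
The distinct values are {0, 1, 3, 5, 7, 9, 11, 13, 15, 17, 19, 21, 23, 25, 27, 29, 31}; there are 17 of them.

17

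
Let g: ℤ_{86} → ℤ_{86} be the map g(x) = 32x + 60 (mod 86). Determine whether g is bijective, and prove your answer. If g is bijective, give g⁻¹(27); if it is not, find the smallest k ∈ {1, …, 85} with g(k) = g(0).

We have gcd(32, 86) = 2 > 1. Taking s = 0 and t = 43: g(0) = 60 and g(43) = 32·43 + 60 = 1436 ≡ 60 (mod 86).
So g(0) = g(43) while 0 ≠ 43, so g is not injective, hence not bijective.
Since g is not bijective, we find the least positive k with g(k) = g(0): this means 32k ≡ 0 (mod 86), i.e. 86 ∣ 32k. Since gcd(32, 86) = 2, dividing through by 2 this holds exactly when 43 ∣ 16k, and as gcd(16, 43) = 1, exactly when 43 ∣ k.
The smallest positive such k is 43.

43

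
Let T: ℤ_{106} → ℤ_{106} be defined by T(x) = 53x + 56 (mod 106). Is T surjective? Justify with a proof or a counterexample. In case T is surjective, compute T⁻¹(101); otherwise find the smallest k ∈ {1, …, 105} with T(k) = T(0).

Since gcd(53, 106) = 53, we have 53x ≡ 0 (mod 53) for all x, so T(x) ≡ 3 (mod 53).
But 0 ≢ 3 (mod 53), so 0 ∈ ℤ_{106} has no preimage. So T is not surjective.
Since T is not surjective, we find the least positive k with T(k) = T(0): this means 53k ≡ 0 (mod 106), i.e. 106 ∣ 53k. Since gcd(53, 106) = 53, dividing through by 53 this holds exactly when 2 ∣ k.
The smallest positive such k is 2.

2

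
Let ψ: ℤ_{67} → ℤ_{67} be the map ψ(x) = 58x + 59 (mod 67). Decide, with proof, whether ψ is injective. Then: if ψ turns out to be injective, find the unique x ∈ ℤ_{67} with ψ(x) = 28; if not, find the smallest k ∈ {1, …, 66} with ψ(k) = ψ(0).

Recall that injectivity means: for all u, v in the domain, ψ(u) = ψ(v) implies u = v.
If ψ(u) = ψ(v), then 58u ≡ 58v (mod 67). Because gcd(58, 67) = 1, we may cancel 58 to get u ≡ v (mod 67).
Therefore ψ is injective.
We now compute 58⁻¹ mod 67 explicitly. Euclid's algorithm: 67 = 1·58 + 9, 58 = 6·9 + 4, 9 = 2·4 + 1; back-substituting gives 1 = 52·58 − 45·67, so 58⁻¹ ≡ 52 (mod 67).
Since ψ is injective, we find ψ⁻¹(28): we need 58x ≡ 28 − 59 ≡ 36 (mod 67). Using 58⁻¹ = 52: x ≡ 52·36 = 1872 = 27·67 + 63, so x = 63.
Check: ψ(63) = 58·63 + 59 = 3713 = 55·67 + 28 ≡ 28 (mod 67).

63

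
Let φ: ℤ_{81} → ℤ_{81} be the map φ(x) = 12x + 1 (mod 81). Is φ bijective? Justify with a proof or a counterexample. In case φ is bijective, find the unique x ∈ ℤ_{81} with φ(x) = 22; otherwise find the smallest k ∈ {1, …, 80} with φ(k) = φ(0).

We have gcd(12, 81) = 3 > 1. Taking x_1 = 0 and x_2 = 27: φ(0) = 1 and φ(27) = 12·27 + 1 = 325 ≡ 1 (mod 81).
So φ(0) = φ(27) while 0 ≠ 27, so φ is not injective, hence not bijective.
Since φ is not bijective, we find the least positive k with φ(k) = φ(0): this means 12k ≡ 0 (mod 81), i.e. 81 ∣ 12k. Since gcd(12, 81) = 3, dividing through by 3 this holds exactly when 27 ∣ 4k, and as gcd(4, 27) = 1, exactly when 27 ∣ k.
The smallest positive such k is 27.

27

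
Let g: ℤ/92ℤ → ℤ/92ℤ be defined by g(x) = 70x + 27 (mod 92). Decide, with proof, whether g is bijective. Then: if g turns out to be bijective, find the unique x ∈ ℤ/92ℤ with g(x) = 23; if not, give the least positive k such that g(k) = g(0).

Recall that injectivity means: for all a, b in the domain, g(a) = g(b) implies a = b.
We have gcd(70, 92) = 2 > 1. Taking a = 0 and b = 46: g(0) = 27 and g(46) = 70·46 + 27 = 3247 ≡ 27 (mod 92).
So g(0) = g(46) while 0 ≠ 46, hence g is not injective, hence not bijective.
Since g is not bijective, we find the least positive k with g(k) = g(0): this means 70k ≡ 0 (mod 92), i.e. 92 ∣ 70k. Since gcd(70, 92) = 2, dividing through by 2 this holds exactly when 46 ∣ 35k, and as gcd(35, 46) = 1, exactly when 46 ∣ k.
The smallest positive such k is 46.

46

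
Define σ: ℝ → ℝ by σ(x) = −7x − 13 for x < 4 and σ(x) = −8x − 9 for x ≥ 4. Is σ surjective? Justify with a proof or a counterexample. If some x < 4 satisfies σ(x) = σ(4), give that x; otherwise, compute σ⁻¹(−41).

4

Both pieces are strictly decreasing (slopes −7 and −8), so each is injective on its own interval.
The left piece maps (−∞, 4) onto (−41, ∞); the right piece maps [4, ∞) onto (−∞, −41].
These images together cover ℝ, so σ is surjective.
Because the two images are disjoint, no x < 4 has σ(x) = σ(4), so we compute σ⁻¹(−41): −41 lies in (−∞, −41], so solve −8x − 9 = −41: x = (−41 + 9)/(−8) = 4.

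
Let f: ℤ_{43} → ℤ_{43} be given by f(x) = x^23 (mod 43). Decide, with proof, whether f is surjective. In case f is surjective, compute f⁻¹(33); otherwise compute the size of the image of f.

28

Since 43 is prime, the nonzero elements of ℤ_{43} form a cyclic group of order 42.
As gcd(23, 42) = 1, raising to the 23rd power is a bijection on this group: if x_1^23 ≡ x_2^23 then (x_1x_2^{−1})^23 = 1, and the only element of order dividing gcd(23, 42) = 1 is 1, so x_1 = x_2.
With f(0) = 0 this makes f injective on all of ℤ_{43}, hence bijective (finite equal-size domain and codomain). In particular f is surjective.
Since f is surjective, we find the preimage of 33. The inverse of x ↦ x^23 on (ℤ_{43})^× is x ↦ x^11, because 23·11 = 253 = 6·42 + 1 ≡ 1 (mod 42) and x^{42} = 1 for x ≠ 0 (Fermat). So f⁻¹(33) = 33^11 mod 43.
Repeated squaring mod 43: 33^1 ≡ 33, 33^2 ≡ 33² = 1089 ≡ 14, 33^4 ≡ 14² = 196 ≡ 24, 33^8 ≡ 24² = 576 ≡ 17. Since 11 = 8 + 2 + 1, 33^11 ≡ 17·14·33: 17·14 = 238 ≡ 23, then 23·33 = 759 ≡ 28. So 33^11 ≡ 28 (mod 43).
Hence f⁻¹(33) = 28.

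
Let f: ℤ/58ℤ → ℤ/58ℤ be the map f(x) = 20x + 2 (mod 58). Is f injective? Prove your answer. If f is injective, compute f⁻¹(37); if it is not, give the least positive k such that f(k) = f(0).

Recall: injectivity means: for all u, v in the domain, f(u) = f(v) implies u = v.
We have gcd(20, 58) = 2 > 1. Taking u = 0 and v = 29: f(0) = 2 and f(29) = 20·29 + 2 = 582 ≡ 2 (mod 58).
So f(0) = f(29) while 0 ≠ 29, hence f is not injective.
Since f is not injective, we find the least positive k with f(k) = f(0): this means 20k ≡ 0 (mod 58), i.e. 58 ∣ 20k. Since gcd(20, 58) = 2, dividing through by 2 this holds exactly when 29 ∣ 10k, and as gcd(10, 29) = 1, exactly when 29 ∣ k.
The smallest positive such k is 29.

29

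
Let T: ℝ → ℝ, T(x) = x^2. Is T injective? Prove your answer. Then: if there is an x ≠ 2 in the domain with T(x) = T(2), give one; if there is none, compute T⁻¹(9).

-2

T(2) = 4 = (−2)^2 = T(−2) (since 2 is even), with 2 ≠ −2. So T is not injective.
For the follow-up, such an x exists: taking x = −2 ∈ ℝ gives T(−2) = 4 = T(2) with −2 ≠ 2.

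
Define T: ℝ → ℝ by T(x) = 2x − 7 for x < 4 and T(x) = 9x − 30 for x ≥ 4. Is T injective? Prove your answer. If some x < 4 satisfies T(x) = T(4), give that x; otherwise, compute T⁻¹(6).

4

Both pieces are strictly increasing (slopes 2 and 9), so each is injective on its own interval.
The left piece maps (−∞, 4) onto (−∞, 1); the right piece maps [4, ∞) onto [6, ∞).
These images are disjoint, so no value is attained by both pieces. Hence T is injective.
Because the two images are disjoint, no x < 4 has T(x) = T(4), so we compute T⁻¹(6): 6 lies in [6, ∞), so solve 9x − 30 = 6: x = (6 + 30)/9 = 4.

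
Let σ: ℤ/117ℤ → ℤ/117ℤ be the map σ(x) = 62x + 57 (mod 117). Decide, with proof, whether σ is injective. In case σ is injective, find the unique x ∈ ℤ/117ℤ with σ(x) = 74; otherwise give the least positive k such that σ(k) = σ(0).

55

Suppose σ(a) = σ(b) in ℤ/117ℤ. Then 62a + 57 ≡ 62b + 57 (mod 117), so 62(a − b) ≡ 0 (mod 117).
Since gcd(62, 117) = 1, 62 is invertible modulo 117, thus a − b ≡ 0 (mod 117), i.e. a = b.
So σ is injective.
We now compute 62⁻¹ mod 117 explicitly. Euclid's algorithm: 117 = 1·62 + 55, 62 = 1·55 + 7, 55 = 7·7 + 6, 7 = 1·6 + 1; back-substituting gives 1 = 17·62 − 9·117, so 62⁻¹ ≡ 17 (mod 117).
Since σ is injective, we compute σ⁻¹(74): solve 62x + 57 ≡ 74 (mod 117), i.e. 62x ≡ 17 (mod 117).
Multiplying by 62⁻¹ = 17 gives x ≡ 17·17 = 289 = 2·117 + 55 ≡ 55 (mod 117).
Check: σ(55) = 62·55 + 57 = 3467 = 29·117 + 74 ≡ 74 (mod 117).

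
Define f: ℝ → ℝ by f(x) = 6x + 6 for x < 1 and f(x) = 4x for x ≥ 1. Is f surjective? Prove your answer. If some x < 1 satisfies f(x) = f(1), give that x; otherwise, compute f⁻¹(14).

Both pieces are strictly increasing (slopes 6 and 4), so each is injective on its own interval.
The left piece maps (−∞, 1) onto (−∞, 12); the right piece maps [1, ∞) onto [4, ∞).
The union (−∞, 12) ∪ [4, ∞) covers ℝ, so f is surjective.
For the follow-up: the images overlap, so an x < 1 with f(x) = f(1) exists. f(1) = 4; solving 6x + 6 = 4 for x < 1 gives x = (4 − 6)/6 = −1/3.

-1/3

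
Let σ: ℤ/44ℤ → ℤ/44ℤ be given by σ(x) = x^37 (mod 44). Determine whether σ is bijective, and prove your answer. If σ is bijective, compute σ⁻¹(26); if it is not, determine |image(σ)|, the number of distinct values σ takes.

33

σ(0) = 0^37 = 0.
σ(22): Repeated squaring mod 44: 22^1 ≡ 22, 22^2 ≡ 22² = 484 ≡ 0, 22^4 ≡ 0² = 0, 22^8 ≡ 0² = 0, 22^16 ≡ 0² = 0, 22^32 ≡ 0² = 0. Since 37 = 32 + 4 + 1, 22^37 ≡ 0·0·22: 0·0 = 0, then 0·22 = 0. So 22^37 ≡ 0 (mod 44).
So σ(0) = σ(22) = 0 while 0 ≠ 22, therefore σ is not injective, hence not bijective.
Since σ is not bijective, we determine |image(σ)|. Computing x^37 mod 44 for each x (by repeated squaring, reducing mod 44 at every step), the values σ(0), σ(1), …, σ(43) are: 0, 1, 40, 31, 16, 25, 8, 39, 24, 37, 32, 11, 12, 29, 20, 27, 36, 41, 28, 35, 4, 21, 0, 23, 40, 9, 16, 3, 8, 17, 24, 15, 32, 33, 12, 7, 20, 5, 36, 19, 28, 13, 4, 43.
The distinct values are {0, 1, 3, 4, 5, 7, 8, 9, 11, 12, 13, 15, 16, 17, 19, 20, 21, 23, 24, 25, 27, 28, 29, 31, 32, 33, 35, 36, 37, 39, 40, 41, 43}; there are 33 of them.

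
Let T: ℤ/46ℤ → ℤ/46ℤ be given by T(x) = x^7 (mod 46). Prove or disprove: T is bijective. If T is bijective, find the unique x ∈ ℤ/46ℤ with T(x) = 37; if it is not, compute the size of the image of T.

Computing x^7 mod 46 for each x (by repeated squaring, reducing mod 46 at every step), the values T(0), T(1), …, T(45) are: 0, 1, 36, 25, 8, 17, 26, 5, 12, 27, 14, 7, 16, 9, 42, 11, 18, 43, 6, 15, 44, 33, 22, 23, 24, 13, 2, 31, 40, 3, 28, 35, 4, 37, 30, 39, 32, 19, 34, 41, 20, 29, 38, 21, 10, 45.
Every element of ℤ/46ℤ appears exactly once in this list, so T is a bijection, and in particular bijective.
Since T is bijective, we read off the preimage of 37 from the same table: T(33) = 37, so T⁻¹(37) = 33.

33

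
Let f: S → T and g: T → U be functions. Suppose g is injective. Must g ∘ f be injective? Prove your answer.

not injective

No. Take S = {1, 2}, T = U = {1, 2, 3, 4, 5}, f(1) = f(2) = 1, and g = identity (injective).
Then (g ∘ f)(1) = (g ∘ f)(2) = 1 with 1 ≠ 2, so g ∘ f is not injective.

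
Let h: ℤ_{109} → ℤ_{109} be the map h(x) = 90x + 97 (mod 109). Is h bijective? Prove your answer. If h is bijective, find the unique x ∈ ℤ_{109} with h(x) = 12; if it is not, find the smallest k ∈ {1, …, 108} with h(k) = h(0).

Recall that h is injective when h(u) = h(v) forces u = v.
Suppose h(u) = h(v) in ℤ_{109}. Then 90u + 97 ≡ 90v + 97 (mod 109), hence 90(u − v) ≡ 0 (mod 109).
Since gcd(90, 109) = 1, 90 is invertible modulo 109, hence u − v ≡ 0 (mod 109), i.e. u = v.
We now compute 90⁻¹ mod 109 explicitly. Euclid's algorithm: 109 = 1·90 + 19, 90 = 4·19 + 14, 19 = 1·14 + 5, 14 = 2·5 + 4, 5 = 1·4 + 1; back-substituting gives 1 = 86·90 − 71·109, so 90⁻¹ ≡ 86 (mod 109).
Then y ↦ 86(y − 97) is a two-sided inverse to h, so every y ∈ ℤ_{109} has a preimage.
So h is bijective.
Since h is bijective, we compute h⁻¹(12): solve 90x + 97 ≡ 12 (mod 109), i.e. 90x ≡ 24 (mod 109).
Multiplying by 90⁻¹ = 86 gives x ≡ 86·24 = 2064 = 18·109 + 102 ≡ 102 (mod 109).
Check: h(102) = 90·102 + 97 = 9277 = 85·109 + 12 ≡ 12 (mod 109).

102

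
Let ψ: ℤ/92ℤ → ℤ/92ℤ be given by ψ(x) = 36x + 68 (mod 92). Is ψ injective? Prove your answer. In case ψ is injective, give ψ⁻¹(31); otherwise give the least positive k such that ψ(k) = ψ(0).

We have gcd(36, 92) = 4 > 1. Taking a = 0 and b = 23: ψ(0) = 68 and ψ(23) = 36·23 + 68 = 896 ≡ 68 (mod 92).
So ψ(0) = ψ(23) while 0 ≠ 23, thus ψ is not injective.
Since ψ is not injective, we find the least positive k with ψ(k) = ψ(0): this means 36k ≡ 0 (mod 92), i.e. 92 ∣ 36k. Since gcd(36, 92) = 4, dividing through by 4 this holds exactly when 23 ∣ 9k, and as gcd(9, 23) = 1, exactly when 23 ∣ k.
The smallest positive such k is 23.

23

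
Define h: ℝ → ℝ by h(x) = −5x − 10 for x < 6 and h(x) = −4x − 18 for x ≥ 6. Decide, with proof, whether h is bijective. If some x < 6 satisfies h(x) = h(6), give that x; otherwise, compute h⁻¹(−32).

22/5

Both pieces are strictly decreasing (slopes −5 and −4), so each is injective on its own interval.
The left piece maps (−∞, 6) onto (−40, ∞); the right piece maps [6, ∞) onto (−∞, −42].
The images leave a gap (−40 has no preimage), so h is not surjective, hence not bijective.
Because the two images are disjoint, no x < 6 has h(x) = h(6), so we compute h⁻¹(−32): −32 lies in (−40, ∞), so solve −5x − 10 = −32: x = (−32 + 10)/(−5) = 22/5.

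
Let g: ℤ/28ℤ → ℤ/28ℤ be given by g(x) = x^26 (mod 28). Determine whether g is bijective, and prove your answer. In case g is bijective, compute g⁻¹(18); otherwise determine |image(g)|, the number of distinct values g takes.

g(6): Repeated squaring mod 28: 6^1 ≡ 6, 6^2 ≡ 6² = 36 ≡ 8, 6^4 ≡ 8² = 64 ≡ 8, 6^8 ≡ 8² = 64 ≡ 8, 6^16 ≡ 8² = 64 ≡ 8. Since 26 = 16 + 8 + 2, 6^26 ≡ 8·8·8: 8·8 = 64 ≡ 8, then 8·8 = 64 ≡ 8. So 6^26 ≡ 8 (mod 28).
g(8): Repeated squaring mod 28: 8^1 ≡ 8, 8^2 ≡ 8² = 64 ≡ 8, 8^4 ≡ 8² = 64 ≡ 8, 8^8 ≡ 8² = 64 ≡ 8, 8^16 ≡ 8² = 64 ≡ 8. Since 26 = 16 + 8 + 2, 8^26 ≡ 8·8·8: 8·8 = 64 ≡ 8, then 8·8 = 64 ≡ 8. So 8^26 ≡ 8 (mod 28).
So g(6) = g(8) = 8 while 6 ≠ 8, thus g is not injective, hence not bijective.
Since g is not bijective, we determine |image(g)|. Computing x^26 mod 28 for each x (by repeated squaring, reducing mod 28 at every step), the values g(0), g(1), …, g(27) are: 0, 1, 4, 9, 16, 25, 8, 21, 8, 25, 16, 9, 4, 1, 0, 1, 4, 9, 16, 25, 8, 21, 8, 25, 16, 9, 4, 1.
The distinct values are {0, 1, 4, 8, 9, 16, 21, 25}; there are 8 of them.

8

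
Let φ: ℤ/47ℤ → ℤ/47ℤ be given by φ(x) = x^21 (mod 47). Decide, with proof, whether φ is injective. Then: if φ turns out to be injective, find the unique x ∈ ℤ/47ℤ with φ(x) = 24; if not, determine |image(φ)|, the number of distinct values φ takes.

Since 47 is prime, the nonzero elements of ℤ/47ℤ form a cyclic group of order 46.
As gcd(21, 46) = 1, raising to the 21st power is a bijection on this group: if a^21 ≡ b^21 then (ab^{−1})^21 = 1, and the only element of order dividing gcd(21, 46) = 1 is 1, so a = b.
With φ(0) = 0 this makes φ injective on all of ℤ/47ℤ, hence bijective (finite equal-size domain and codomain). In particular φ is injective.
Since φ is injective, we find the preimage of 24. The inverse of x ↦ x^21 on (ℤ/47ℤ)^× is x ↦ x^11, because 21·11 = 231 = 5·46 + 1 ≡ 1 (mod 46) and x^{46} = 1 for x ≠ 0 (Fermat). So φ⁻¹(24) = 24^11 mod 47.
Repeated squaring mod 47: 24^1 ≡ 24, 24^2 ≡ 24² = 576 ≡ 12, 24^4 ≡ 12² = 144 ≡ 3, 24^8 ≡ 3² = 9. Since 11 = 8 + 2 + 1, 24^11 ≡ 9·12·24: 9·12 = 108 ≡ 14, then 14·24 = 336 ≡ 7. So 24^11 ≡ 7 (mod 47).
Hence φ⁻¹(24) = 7.

7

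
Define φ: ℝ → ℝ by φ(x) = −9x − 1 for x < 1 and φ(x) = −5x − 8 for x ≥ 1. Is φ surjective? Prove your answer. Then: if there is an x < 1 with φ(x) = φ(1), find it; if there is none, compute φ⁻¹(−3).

2/9

Both pieces are strictly decreasing (slopes −9 and −5), so each is injective on its own interval.
The left piece maps (−∞, 1) onto (−10, ∞); the right piece maps [1, ∞) onto (−∞, −13].
The union (−10, ∞) ∪ (−∞, −13] omits the interval between −10 and −13; in particular −10 has no preimage. So φ is not surjective.
Because the two images are disjoint, no x < 1 has φ(x) = φ(1), so we compute φ⁻¹(−3): −3 lies in (−10, ∞), so solve −9x − 1 = −3: x = (−3 + 1)/(−9) = 2/9.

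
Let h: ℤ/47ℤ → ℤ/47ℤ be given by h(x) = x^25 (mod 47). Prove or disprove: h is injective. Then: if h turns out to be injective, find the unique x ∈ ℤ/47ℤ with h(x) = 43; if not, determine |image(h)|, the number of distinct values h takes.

Since 47 is prime, the nonzero elements of ℤ/47ℤ form a cyclic group of order 46.
As gcd(25, 46) = 1, raising to the 25th power is a bijection on this group: if x_1^25 ≡ x_2^25 then (x_1x_2^{−1})^25 = 1, and the only element of order dividing gcd(25, 46) = 1 is 1, so x_1 = x_2.
With h(0) = 0 this makes h injective on all of ℤ/47ℤ, hence bijective (finite equal-size domain and codomain). In particular h is injective.
Since h is injective, we find the preimage of 43. The inverse of x ↦ x^25 on (ℤ/47ℤ)^× is x ↦ x^35, because 25·35 = 875 = 19·46 + 1 ≡ 1 (mod 46) and x^{46} = 1 for x ≠ 0 (Fermat). So h⁻¹(43) = 43^35 mod 47.
Repeated squaring mod 47: 43^1 ≡ 43, 43^2 ≡ 43² = 1849 ≡ 16, 43^4 ≡ 16² = 256 ≡ 21, 43^8 ≡ 21² = 441 ≡ 18, 43^16 ≡ 18² = 324 ≡ 42, 43^32 ≡ 42² = 1764 ≡ 25. Since 35 = 32 + 2 + 1, 43^35 ≡ 25·16·43: 25·16 = 400 ≡ 24, then 24·43 = 1032 ≡ 45. So 43^35 ≡ 45 (mod 47).
Hence h⁻¹(43) = 45.

45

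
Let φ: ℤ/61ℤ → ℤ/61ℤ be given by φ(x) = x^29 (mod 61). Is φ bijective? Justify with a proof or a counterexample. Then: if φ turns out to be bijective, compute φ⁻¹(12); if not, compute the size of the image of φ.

Since 61 is prime, the nonzero elements of ℤ/61ℤ form a cyclic group of order 60.
As gcd(29, 60) = 1, raising to the 29th power is a bijection on this group: if s^29 ≡ t^29 then (st^{−1})^29 = 1, and the only element of order dividing gcd(29, 60) = 1 is 1, so s = t.
With φ(0) = 0 this makes φ injective on all of ℤ/61ℤ, hence bijective (finite equal-size domain and codomain). In particular φ is bijective.
Since φ is bijective, we find the preimage of 12. The inverse of x ↦ x^29 on (ℤ/61ℤ)^× is x ↦ x^29, because 29·29 = 841 = 14·60 + 1 ≡ 1 (mod 60) and x^{60} = 1 for x ≠ 0 (Fermat). So φ⁻¹(12) = 12^29 mod 61.
Repeated squaring mod 61: 12^1 ≡ 12, 12^2 ≡ 12² = 144 ≡ 22, 12^4 ≡ 22² = 484 ≡ 57, 12^8 ≡ 57² = 3249 ≡ 16, 12^16 ≡ 16² = 256 ≡ 12. Since 29 = 16 + 8 + 4 + 1, 12^29 ≡ 12·16·57·12: 12·16 = 192 ≡ 9, then 9·57 = 513 ≡ 25, then 25·12 = 300 ≡ 56. So 12^29 ≡ 56 (mod 61).
Hence φ⁻¹(12) = 56.

56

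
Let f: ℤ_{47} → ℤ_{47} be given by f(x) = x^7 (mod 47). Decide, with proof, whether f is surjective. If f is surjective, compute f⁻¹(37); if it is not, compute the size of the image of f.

Since 47 is prime, the nonzero elements of ℤ_{47} form a cyclic group of order 46.
As gcd(7, 46) = 1, raising to the 7th power is a bijection on this group: if s^7 ≡ t^7 then (st^{−1})^7 = 1, and the only element of order dividing gcd(7, 46) = 1 is 1, so s = t.
With f(0) = 0 this makes f injective on all of ℤ_{47}, hence bijective (finite equal-size domain and codomain). In particular f is surjective.
Since f is surjective, we find the preimage of 37. The inverse of x ↦ x^7 on (ℤ_{47})^× is x ↦ x^33, because 7·33 = 231 = 5·46 + 1 ≡ 1 (mod 46) and x^{46} = 1 for x ≠ 0 (Fermat). So f⁻¹(37) = 37^33 mod 47.
Repeated squaring mod 47: 37^1 ≡ 37, 37^2 ≡ 37² = 1369 ≡ 6, 37^4 ≡ 6² = 36, 37^8 ≡ 36² = 1296 ≡ 27, 37^16 ≡ 27² = 729 ≡ 24, 37^32 ≡ 24² = 576 ≡ 12. Since 33 = 32 + 1, 37^33 ≡ 12·37: 12·37 = 444 ≡ 21. So 37^33 ≡ 21 (mod 47).
Hence f⁻¹(37) = 21.

21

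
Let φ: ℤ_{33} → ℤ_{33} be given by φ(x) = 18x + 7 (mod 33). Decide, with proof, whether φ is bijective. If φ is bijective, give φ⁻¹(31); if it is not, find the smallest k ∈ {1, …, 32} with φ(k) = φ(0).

11

By definition, injectivity means: for all a, b in the domain, φ(a) = φ(b) implies a = b.
We have gcd(18, 33) = 3 > 1. Taking a = 0 and b = 11: φ(0) = 7 and φ(11) = 18·11 + 7 = 205 ≡ 7 (mod 33).
So φ(0) = φ(11) while 0 ≠ 11, thus φ is not injective, hence not bijective.
Since φ is not bijective, we find the least positive k with φ(k) = φ(0): this means 18k ≡ 0 (mod 33), i.e. 33 ∣ 18k. Since gcd(18, 33) = 3, dividing through by 3 this holds exactly when 11 ∣ 6k, and as gcd(6, 11) = 1, exactly when 11 ∣ k.
The smallest positive such k is 11.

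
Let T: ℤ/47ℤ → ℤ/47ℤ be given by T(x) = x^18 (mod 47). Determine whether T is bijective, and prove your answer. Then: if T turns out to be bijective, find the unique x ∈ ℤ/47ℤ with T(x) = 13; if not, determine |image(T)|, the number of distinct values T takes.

T(23): Repeated squaring mod 47: 23^1 ≡ 23, 23^2 ≡ 23² = 529 ≡ 12, 23^4 ≡ 12² = 144 ≡ 3, 23^8 ≡ 3² = 9, 23^16 ≡ 9² = 81 ≡ 34. Since 18 = 16 + 2, 23^18 ≡ 34·12: 34·12 = 408 ≡ 32. So 23^18 ≡ 32 (mod 47).
T(24): Repeated squaring mod 47: 24^1 ≡ 24, 24^2 ≡ 24² = 576 ≡ 12, 24^4 ≡ 12² = 144 ≡ 3, 24^8 ≡ 3² = 9, 24^16 ≡ 9² = 81 ≡ 34. Since 18 = 16 + 2, 24^18 ≡ 34·12: 34·12 = 408 ≡ 32. So 24^18 ≡ 32 (mod 47).
So T(23) = T(24) = 32 while 23 ≠ 24, therefore T is not injective, hence not bijective.
Since T is not bijective, we determine |image(T)|. Computing x^18 mod 47 for each x (by repeated squaring, reducing mod 47 at every step), the values T(0), T(1), …, T(46) are: 0, 1, 25, 6, 14, 2, 9, 42, 21, 36, 3, 34, 37, 27, 16, 12, 8, 18, 7, 24, 28, 17, 4, 32, 32, 4, 17, 28, 24, 7, 18, 8, 12, 16, 27, 37, 34, 3, 36, 21, 42, 9, 2, 14, 6, 25, 1.
The distinct values are {0, 1, 2, 3, 4, 6, 7, 8, 9, 12, 14, 16, 17, 18, 21, 24, 25, 27, 28, 32, 34, 36, 37, 42}; there are 24 of them.

24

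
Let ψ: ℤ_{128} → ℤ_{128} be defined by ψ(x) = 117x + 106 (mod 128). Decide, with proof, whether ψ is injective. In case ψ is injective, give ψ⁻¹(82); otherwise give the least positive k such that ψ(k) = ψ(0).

72

By definition, injectivity means: for all x_1, x_2 in the domain, ψ(x_1) = ψ(x_2) implies x_1 = x_2.
If ψ(x_1) = ψ(x_2), then 117x_1 ≡ 117x_2 (mod 128). Because gcd(117, 128) = 1, we may cancel 117 to get x_1 ≡ x_2 (mod 128).
So ψ is injective.
We now compute 117⁻¹ mod 128 explicitly. Euclid's algorithm: 128 = 1·117 + 11, 117 = 10·11 + 7, 11 = 1·7 + 4, 7 = 1·4 + 3, 4 = 1·3 + 1; back-substituting gives 1 = 93·117 − 85·128, so 117⁻¹ ≡ 93 (mod 128).
Since ψ is injective, we compute ψ⁻¹(82): solve 117x + 106 ≡ 82 (mod 128), i.e. 117x ≡ 104 (mod 128).
Multiplying by 117⁻¹ = 93 gives x ≡ 93·104 = 9672 = 75·128 + 72 ≡ 72 (mod 128).
Check: ψ(72) = 117·72 + 106 = 8530 = 66·128 + 82 ≡ 82 (mod 128).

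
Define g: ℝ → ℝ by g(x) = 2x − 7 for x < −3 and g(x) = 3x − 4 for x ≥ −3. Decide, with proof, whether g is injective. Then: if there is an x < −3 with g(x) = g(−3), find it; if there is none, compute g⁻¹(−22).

Both pieces are strictly increasing (slopes 2 and 3), so each is injective on its own interval.
The left piece maps (−∞, −3) onto (−∞, −13); the right piece maps [−3, ∞) onto [−13, ∞).
These images are disjoint, so no value is attained by both pieces. So g is injective.
Because the two images are disjoint, no x < −3 has g(x) = g(−3), so we compute g⁻¹(−22): −22 lies in (−∞, −13), so solve 2x − 7 = −22: x = (−22 + 7)/2 = −15/2.

-15/2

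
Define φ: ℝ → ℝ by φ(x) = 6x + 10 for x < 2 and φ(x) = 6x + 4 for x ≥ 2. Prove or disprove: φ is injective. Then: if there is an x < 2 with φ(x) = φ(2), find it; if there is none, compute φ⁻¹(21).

Both pieces are strictly increasing (slopes 6 and 6), so each is injective on its own interval.
The left piece maps (−∞, 2) onto (−∞, 22); the right piece maps [2, ∞) onto [16, ∞).
These images overlap. In particular φ(2) = 16 (right piece), and solving 6x + 10 = 16 on the left piece gives x = 1 < 2.
So φ(1) = φ(2) with 1 ≠ 2, and φ is not injective. This x = 1 is the requested value below 2.

1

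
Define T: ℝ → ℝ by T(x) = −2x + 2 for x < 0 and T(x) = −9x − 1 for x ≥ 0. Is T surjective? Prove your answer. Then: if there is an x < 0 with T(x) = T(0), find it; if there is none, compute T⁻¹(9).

-7/2

Both pieces are strictly decreasing (slopes −2 and −9), so each is injective on its own interval.
The left piece maps (−∞, 0) onto (2, ∞); the right piece maps [0, ∞) onto (−∞, −1].
The union (2, ∞) ∪ (−∞, −1] omits the interval between 2 and −1; in particular 2 has no preimage. So T is not surjective.
Because the two images are disjoint, no x < 0 has T(x) = T(0), so we compute T⁻¹(9): 9 lies in (2, ∞), so solve −2x + 2 = 9: x = (9 − 2)/(−2) = −7/2.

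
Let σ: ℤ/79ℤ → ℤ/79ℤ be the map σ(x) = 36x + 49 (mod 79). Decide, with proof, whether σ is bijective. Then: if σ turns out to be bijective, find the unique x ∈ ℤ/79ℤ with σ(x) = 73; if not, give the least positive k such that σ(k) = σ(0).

27

Recall: σ is injective if σ(u) = σ(v) implies u = v.
If σ(u) = σ(v), then 36u ≡ 36v (mod 79). Because gcd(36, 79) = 1, we may cancel 36 to get u ≡ v (mod 79).
We now compute 36⁻¹ mod 79 explicitly. Euclid's algorithm: 79 = 2·36 + 7, 36 = 5·7 + 1; back-substituting gives 1 = 11·36 − 5·79, so 36⁻¹ ≡ 11 (mod 79).
For any y ∈ ℤ/79ℤ, x = 11(y − 49) mod 79 satisfies σ(x) = 36·11(y − 49) + 49 ≡ y (since 36·11 ≡ 1 mod 79). So every y has a preimage.
So σ is bijective.
Since σ is bijective, we compute σ⁻¹(73): solve 36x + 49 ≡ 73 (mod 79), i.e. 36x ≡ 24 (mod 79).
Multiplying by 36⁻¹ = 11 gives x ≡ 11·24 = 264 = 3·79 + 27 ≡ 27 (mod 79).
Check: σ(27) = 36·27 + 49 = 1021 = 12·79 + 73 ≡ 73 (mod 79).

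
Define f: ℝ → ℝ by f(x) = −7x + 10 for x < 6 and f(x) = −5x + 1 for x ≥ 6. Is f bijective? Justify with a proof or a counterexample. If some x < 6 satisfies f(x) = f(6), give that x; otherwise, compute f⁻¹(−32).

Both pieces are strictly decreasing (slopes −7 and −5), so each is injective on its own interval.
The left piece maps (−∞, 6) onto (−32, ∞); the right piece maps [6, ∞) onto (−∞, −29].
These images overlap. In particular f(6) = −29 (right piece), and solving −7x + 10 = −29 on the left piece gives x = 39/7 < 6.
So f(39/7) = f(6) with 39/7 ≠ 6, and f is not injective, hence not bijective. This x = 39/7 is the requested value below 6.

39/7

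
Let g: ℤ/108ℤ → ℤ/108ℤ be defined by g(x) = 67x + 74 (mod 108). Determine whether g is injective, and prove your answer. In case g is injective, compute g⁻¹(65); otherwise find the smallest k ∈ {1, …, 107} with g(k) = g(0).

45

Suppose g(s) = g(t) in ℤ/108ℤ. Then 67s + 74 ≡ 67t + 74 (mod 108), so 67(s − t) ≡ 0 (mod 108).
Since gcd(67, 108) = 1, 67 is invertible modulo 108, so s − t ≡ 0 (mod 108), i.e. s = t.
Hence g is injective.
We now compute 67⁻¹ mod 108 explicitly. Euclid's algorithm: 108 = 1·67 + 41, 67 = 1·41 + 26, 41 = 1·26 + 15, 26 = 1·15 + 11, 15 = 1·11 + 4, 11 = 2·4 + 3, 4 = 1·3 + 1; back-substituting gives 1 = 79·67 − 49·108, so 67⁻¹ ≡ 79 (mod 108).
Since g is injective, we compute g⁻¹(65): solve 67x + 74 ≡ 65 (mod 108), i.e. 67x ≡ 99 (mod 108).
Multiplying by 67⁻¹ = 79 gives x ≡ 79·99 = 7821 = 72·108 + 45 ≡ 45 (mod 108).
Check: g(45) = 67·45 + 74 = 3089 = 28·108 + 65 ≡ 65 (mod 108).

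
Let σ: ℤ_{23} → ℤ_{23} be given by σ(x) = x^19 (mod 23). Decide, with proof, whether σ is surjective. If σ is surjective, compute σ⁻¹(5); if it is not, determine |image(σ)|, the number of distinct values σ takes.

17

Since 23 is prime, the nonzero elements of ℤ_{23} form a cyclic group of order 22.
As gcd(19, 22) = 1, raising to the 19th power is a bijection on this group: if s^19 ≡ t^19 then (st^{−1})^19 = 1, and the only element of order dividing gcd(19, 22) = 1 is 1, so s = t.
With σ(0) = 0 this makes σ injective on all of ℤ_{23}, hence bijective (finite equal-size domain and codomain). In particular σ is surjective.
Since σ is surjective, we find the preimage of 5. The inverse of x ↦ x^19 on (ℤ_{23})^× is x ↦ x^7, because 19·7 = 133 = 6·22 + 1 ≡ 1 (mod 22) and x^{22} = 1 for x ≠ 0 (Fermat). So σ⁻¹(5) = 5^7 mod 23.
Repeated squaring mod 23: 5^1 ≡ 5, 5^2 ≡ 5² = 25 ≡ 2, 5^4 ≡ 2² = 4. Since 7 = 4 + 2 + 1, 5^7 ≡ 4·2·5: 4·2 = 8, then 8·5 = 40 ≡ 17. So 5^7 ≡ 17 (mod 23).
Hence σ⁻¹(5) = 17.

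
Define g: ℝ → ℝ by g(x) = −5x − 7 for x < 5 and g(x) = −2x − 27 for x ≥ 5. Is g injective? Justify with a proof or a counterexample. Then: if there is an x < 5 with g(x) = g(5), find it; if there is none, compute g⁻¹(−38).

Both pieces are strictly decreasing (slopes −5 and −2), so each is injective on its own interval.
The left piece maps (−∞, 5) onto (−32, ∞); the right piece maps [5, ∞) onto (−∞, −37].
These images are disjoint, so no value is attained by both pieces. Therefore g is injective.
Because the two images are disjoint, no x < 5 has g(x) = g(5), so we compute g⁻¹(−38): −38 lies in (−∞, −37], so solve −2x − 27 = −38: x = (−38 + 27)/(−2) = 11/2.

11/2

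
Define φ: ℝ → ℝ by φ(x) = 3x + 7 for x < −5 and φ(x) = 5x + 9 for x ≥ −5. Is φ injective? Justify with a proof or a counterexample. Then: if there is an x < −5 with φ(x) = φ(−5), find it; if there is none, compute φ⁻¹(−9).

Both pieces are strictly increasing (slopes 3 and 5), so each is injective on its own interval.
The left piece maps (−∞, −5) onto (−∞, −8); the right piece maps [−5, ∞) onto [−16, ∞).
These images overlap. In particular φ(−5) = −16 (right piece), and solving 3x + 7 = −16 on the left piece gives x = −23/3 < −5.
So φ(−23/3) = φ(−5) with −23/3 ≠ −5, and φ is not injective. This x = −23/3 is the requested value below −5.

-23/3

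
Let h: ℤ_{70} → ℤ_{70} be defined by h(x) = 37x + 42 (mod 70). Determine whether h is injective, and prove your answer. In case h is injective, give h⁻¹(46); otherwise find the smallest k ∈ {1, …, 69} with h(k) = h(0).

If h(u) = h(v), then 37u ≡ 37v (mod 70). Because gcd(37, 70) = 1, we may cancel 37 to get u ≡ v (mod 70).
Thus h is injective.
We now compute 37⁻¹ mod 70 explicitly. Euclid's algorithm: 70 = 1·37 + 33, 37 = 1·33 + 4, 33 = 8·4 + 1; back-substituting gives 1 = 53·37 − 28·70, so 37⁻¹ ≡ 53 (mod 70).
Since h is injective, we find h⁻¹(46): we need 37x ≡ 46 − 42 ≡ 4 (mod 70). Using 37⁻¹ = 53: x ≡ 53·4 = 212 = 3·70 + 2, so x = 2.
Check: h(2) = 37·2 + 42 = 116 = 1·70 + 46 ≡ 46 (mod 70).

2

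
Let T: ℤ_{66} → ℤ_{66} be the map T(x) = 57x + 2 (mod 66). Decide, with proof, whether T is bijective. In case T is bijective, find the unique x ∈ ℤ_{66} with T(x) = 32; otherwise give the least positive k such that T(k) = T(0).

We have gcd(57, 66) = 3 > 1. Taking s = 0 and t = 22: T(0) = 2 and T(22) = 57·22 + 2 = 1256 ≡ 2 (mod 66).
So T(0) = T(22) while 0 ≠ 22, therefore T is not injective, hence not bijective.
Since T is not bijective, we find the least positive k with T(k) = T(0): this means 57k ≡ 0 (mod 66), i.e. 66 ∣ 57k. Since gcd(57, 66) = 3, dividing through by 3 this holds exactly when 22 ∣ 19k, and as gcd(19, 22) = 1, exactly when 22 ∣ k.
The smallest positive such k is 22.

22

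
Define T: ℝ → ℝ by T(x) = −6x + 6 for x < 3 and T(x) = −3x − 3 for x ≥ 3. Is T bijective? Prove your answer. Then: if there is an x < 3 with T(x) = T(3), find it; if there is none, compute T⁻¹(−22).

19/3

Both pieces are strictly decreasing (slopes −6 and −3), so each is injective on its own interval.
The left piece maps (−∞, 3) onto (−12, ∞); the right piece maps [3, ∞) onto (−∞, −12].
Since −12 = −12, the images partition ℝ: T is injective and surjective, hence bijective.
Because the two images are disjoint, no x < 3 has T(x) = T(3), so we compute T⁻¹(−22): −22 lies in (−∞, −12], so solve −3x − 3 = −22: x = (−22 + 3)/(−3) = 19/3.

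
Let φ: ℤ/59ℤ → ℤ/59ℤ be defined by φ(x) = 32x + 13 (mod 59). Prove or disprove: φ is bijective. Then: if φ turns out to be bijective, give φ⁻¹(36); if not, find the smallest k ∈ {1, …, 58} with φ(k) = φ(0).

21

Recall: φ is injective if φ(x_1) = φ(x_2) implies x_1 = x_2.
Suppose φ(x_1) = φ(x_2) in ℤ/59ℤ. Then 32x_1 + 13 ≡ 32x_2 + 13 (mod 59), therefore 32(x_1 − x_2) ≡ 0 (mod 59).
Since gcd(32, 59) = 1, 32 is invertible modulo 59, therefore x_1 − x_2 ≡ 0 (mod 59), i.e. x_1 = x_2.
We now compute 32⁻¹ mod 59 explicitly. Euclid's algorithm: 59 = 1·32 + 27, 32 = 1·27 + 5, 27 = 5·5 + 2, 5 = 2·2 + 1; back-substituting gives 1 = 24·32 − 13·59, so 32⁻¹ ≡ 24 (mod 59).
For any y ∈ ℤ/59ℤ, x = 24(y − 13) mod 59 satisfies φ(x) = 32·24(y − 13) + 13 ≡ y (since 32·24 ≡ 1 mod 59). So every y has a preimage.
Hence φ is bijective.
Since φ is bijective, we compute φ⁻¹(36): solve 32x + 13 ≡ 36 (mod 59), i.e. 32x ≡ 23 (mod 59).
Multiplying by 32⁻¹ = 24 gives x ≡ 24·23 = 552 = 9·59 + 21 ≡ 21 (mod 59).
Check: φ(21) = 32·21 + 13 = 685 = 11·59 + 36 ≡ 36 (mod 59).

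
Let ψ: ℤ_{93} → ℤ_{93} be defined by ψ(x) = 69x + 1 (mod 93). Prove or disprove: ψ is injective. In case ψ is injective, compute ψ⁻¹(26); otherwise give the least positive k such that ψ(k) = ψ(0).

31

We have gcd(69, 93) = 3 > 1. Taking a = 0 and b = 31: ψ(0) = 1 and ψ(31) = 69·31 + 1 = 2140 ≡ 1 (mod 93).
So ψ(0) = ψ(31) while 0 ≠ 31, so ψ is not injective.
Since ψ is not injective, we find the least positive k with ψ(k) = ψ(0): this means 69k ≡ 0 (mod 93), i.e. 93 ∣ 69k. Since gcd(69, 93) = 3, dividing through by 3 this holds exactly when 31 ∣ 23k, and as gcd(23, 31) = 1, exactly when 31 ∣ k.
The smallest positive such k is 31.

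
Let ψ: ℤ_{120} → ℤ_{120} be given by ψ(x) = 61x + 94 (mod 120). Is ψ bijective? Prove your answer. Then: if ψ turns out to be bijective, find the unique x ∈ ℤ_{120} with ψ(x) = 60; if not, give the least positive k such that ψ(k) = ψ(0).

Suppose ψ(a) = ψ(b) in ℤ_{120}. Then 61a + 94 ≡ 61b + 94 (mod 120), therefore 61(a − b) ≡ 0 (mod 120).
Since gcd(61, 120) = 1, 61 is invertible modulo 120, hence a − b ≡ 0 (mod 120), i.e. a = b.
We now compute 61⁻¹ mod 120 explicitly. Euclid's algorithm: 120 = 1·61 + 59, 61 = 1·59 + 2, 59 = 29·2 + 1; back-substituting gives 1 = 61·61 − 31·120, so 61⁻¹ ≡ 61 (mod 120).
For any y ∈ ℤ_{120}, x = 61(y − 94) mod 120 satisfies ψ(x) = 61·61(y − 94) + 94 ≡ y (since 61·61 ≡ 1 mod 120). So every y has a preimage.
Thus ψ is bijective.
Since ψ is bijective, we compute ψ⁻¹(60): solve 61x + 94 ≡ 60 (mod 120), i.e. 61x ≡ 86 (mod 120).
Multiplying by 61⁻¹ = 61 gives x ≡ 61·86 = 5246 = 43·120 + 86 ≡ 86 (mod 120).
Check: ψ(86) = 61·86 + 94 = 5340 = 44·120 + 60 ≡ 60 (mod 120).

86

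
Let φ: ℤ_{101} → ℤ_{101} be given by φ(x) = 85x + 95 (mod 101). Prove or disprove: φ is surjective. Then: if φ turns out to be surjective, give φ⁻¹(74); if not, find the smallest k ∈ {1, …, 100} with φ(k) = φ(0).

96

Recall: surjectivity means every element of the codomain has a preimage under φ.
Since gcd(85, 101) = 1, 85 is invertible modulo 101. Euclid's algorithm: 101 = 1·85 + 16, 85 = 5·16 + 5, 16 = 3·5 + 1; back-substituting gives 1 = 82·85 − 69·101, so 85⁻¹ ≡ 82 (mod 101).
For any y ∈ ℤ_{101}, x = 82(y − 95) mod 101 satisfies φ(x) = 85·82(y − 95) + 95 ≡ y (since 85·82 ≡ 1 mod 101). So every y has a preimage.
Hence φ is surjective.
Since φ is surjective, we find φ⁻¹(74): we need 85x ≡ 74 − 95 ≡ 80 (mod 101). Using 85⁻¹ = 82: x ≡ 82·80 = 6560 = 64·101 + 96, so x = 96.
Check: φ(96) = 85·96 + 95 = 8255 = 81·101 + 74 ≡ 74 (mod 101).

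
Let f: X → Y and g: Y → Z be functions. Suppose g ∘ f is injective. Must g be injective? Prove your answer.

No. Take X = {1, 2, 3}, Y = {1, 2, 3, 4, 5, 6}, Z = {1, 2, 3, 4, 5, 6}, f(a) = a for each a ∈ X, and g(b) = 5 if b ∈ {5, 6} else g(b) = b.
Then g ∘ f = f is injective (X ⊂ Y and f is the inclusion), but g(5) = g(6) = 5 with 5 ≠ 6, so g is not injective.

not injective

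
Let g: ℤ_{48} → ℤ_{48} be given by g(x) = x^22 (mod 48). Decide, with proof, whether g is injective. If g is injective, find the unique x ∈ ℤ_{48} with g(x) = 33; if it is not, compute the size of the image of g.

6

g(2): Repeated squaring mod 48: 2^1 ≡ 2, 2^2 ≡ 2² = 4, 2^4 ≡ 4² = 16, 2^8 ≡ 16² = 256 ≡ 16, 2^16 ≡ 16² = 256 ≡ 16. Since 22 = 16 + 4 + 2, 2^22 ≡ 16·16·4: 16·16 = 256 ≡ 16, then 16·4 = 64 ≡ 16. So 2^22 ≡ 16 (mod 48).
g(4): Repeated squaring mod 48: 4^1 ≡ 4, 4^2 ≡ 4² = 16, 4^4 ≡ 16² = 256 ≡ 16, 4^8 ≡ 16² = 256 ≡ 16, 4^16 ≡ 16² = 256 ≡ 16. Since 22 = 16 + 4 + 2, 4^22 ≡ 16·16·16: 16·16 = 256 ≡ 16, then 16·16 = 256 ≡ 16. So 4^22 ≡ 16 (mod 48).
So g(2) = g(4) = 16 while 2 ≠ 4, so g is not injective.
Since g is not injective, we determine |image(g)|. Computing x^22 mod 48 for each x (by repeated squaring, reducing mod 48 at every step), the values g(0), g(1), …, g(47) are: 0, 1, 16, 9, 16, 25, 0, 1, 16, 33, 16, 25, 0, 25, 16, 33, 16, 1, 0, 25, 16, 9, 16, 1, 0, 1, 16, 9, 16, 25, 0, 1, 16, 33, 16, 25, 0, 25, 16, 33, 16, 1, 0, 25, 16, 9, 16, 1.
The distinct values are {0, 1, 9, 16, 25, 33}; there are 6 of them.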